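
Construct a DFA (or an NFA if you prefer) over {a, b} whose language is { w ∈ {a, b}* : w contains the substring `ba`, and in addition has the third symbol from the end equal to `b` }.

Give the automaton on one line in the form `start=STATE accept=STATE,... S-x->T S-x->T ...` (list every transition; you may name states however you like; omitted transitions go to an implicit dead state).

start=q0 accept=q11,q12,q13,q18 q0-a->q1 q0-b->q2 q1-a->q3 q1-b->q4 q2-a->q5 q2-b->q6 q3-a->q7 q3-b->q8 q4-a->q9 q4-b->q10 q5-a->q11 q5-b->q12 q6-a->q13 q6-b->q14 q7-a->q7 q7-b->q8 q8-a->q9 q8-b->q10 q9-a->q11 q9-b->q12 q10-a->q13 q10-b->q14 q11-a->q15 q11-b->q16 q12-a->q9 q12-b->q17 q13-a->q11 q13-b->q12 q14-a->q13 q14-b->q14 q15-a->q15 q15-b->q16 q16-a->q9 q16-b->q17 q17-a->q13 q17-b->q18 q18-a->q13 q18-b->q18

Run two small machines in parallel and take their product. The first has 3 states tracking whether and how much of `ba` has been seen; the second has 15 states tracking the last 3 symbols read. A product state is a pair (one from each), accepting exactly when both do.
          a    b  
>  q0     q1   q2 
   q1     q3   q4 
   q2     q5   q6 
   q3     q7   q8 
   q4     q9  q10 
   q5    q11  q12 
   q6    q13  q14 
   q7     q7   q8 
   q8     q9  q10 
   q9    q11  q12 
   q10   q13  q14 
 * q11   q15  q16 
 * q12    q9  q17 
 * q13   q11  q12 
   q14   q13  q14 
   q15   q15  q16 
   q16    q9  q17 
   q17   q13  q18 
 * q18   q13  q18 
(> = start, * = accepting)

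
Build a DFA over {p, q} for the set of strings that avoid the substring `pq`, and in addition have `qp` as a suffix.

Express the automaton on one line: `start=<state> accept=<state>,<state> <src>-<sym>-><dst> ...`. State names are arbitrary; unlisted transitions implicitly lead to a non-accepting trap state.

Build one automaton per condition and run them in lockstep. One (3 states) tracks partial matches of the forbidden pattern `pq`; the other (3 states) tracks how much of the suffix `qp` has currently been matched. Each combined state is a pair, one component from each; accept when both components accept. After merging equivalent states the machine shrinks.
A 4-state machine:
        p   q  
>  s0   s1  s2 
   s1   s1  s1 
   s2   s3  s2 
 * s3   s1  s1 
(> = start, * = accepting)

start=s0 accept=s3 s0-p->s1 s0-q->s2 s1-p->s1 s1-q->s1 s2-p->s3 s2-q->s2 s3-p->s1 s3-q->s1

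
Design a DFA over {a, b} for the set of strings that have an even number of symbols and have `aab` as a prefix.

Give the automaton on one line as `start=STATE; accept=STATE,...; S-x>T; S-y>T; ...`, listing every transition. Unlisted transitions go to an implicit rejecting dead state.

start=q0; accept=q6; q0-a>q1; q0-b>q2; q1-a>q3; q1-b>q4; q2-a>q4; q2-b>q4; q3-a>q2; q3-b>q5; q4-a>q2; q4-b>q2; q5-a>q6; q5-b>q6; q6-a>q5; q6-b>q5

Build one automaton per condition and run them in lockstep. One (2 states) tracks the input length modulo 2; the other (5 states) tracks whether the input so far still matches the prefix `aab`. Each combined state is a pair, one component from each; accept when both components accept.
        a   b  
>  q0   q1  q2 
   q1   q3  q4 
   q2   q4  q4 
   q3   q2  q5 
   q4   q2  q2 
   q5   q6  q6 
 * q6   q5  q5 
(> = start, * = accepting)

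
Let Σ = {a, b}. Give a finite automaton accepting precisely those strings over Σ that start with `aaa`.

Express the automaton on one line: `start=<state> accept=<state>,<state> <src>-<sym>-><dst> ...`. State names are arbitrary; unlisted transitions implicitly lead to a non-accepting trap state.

Walk along `aaa` while the input agrees: from S0 take `a` to S1, and so on. Any deviation drops to the rejecting sink S4. Once S3 is reached the prefix is confirmed and every continuation is accepted.
A 5-state machine:
        a   b  
>  S0   S1  S4 
   S1   S2  S4 
   S2   S3  S4 
 * S3   S3  S3 
   S4   S4  S4 
(> = start, * = accepting)

start=S0 accept=S3 S0-a->S1 S0-b->S4 S1-a->S2 S1-b->S4 S2-a->S3 S2-b->S4 S3-a->S3 S3-b->S3 S4-a->S4 S4-b->S4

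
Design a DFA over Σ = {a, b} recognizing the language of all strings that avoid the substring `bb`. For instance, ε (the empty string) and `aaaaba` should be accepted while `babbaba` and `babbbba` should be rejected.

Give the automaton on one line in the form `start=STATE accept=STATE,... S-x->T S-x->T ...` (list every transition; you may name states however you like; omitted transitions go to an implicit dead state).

start=q0 accept=q0,q1 q0-a->q0 q0-b->q1 q1-a->q0 q1-b->q2 q2-a->q2 q2-b->q2

This is the complement of 'contains `bb`'. Use the same substring-matching states — q0 through q2 holding how much of `bb` has just been matched — but flip the accepting set: everything except the trap q2 accepts.
A 3-state machine:
        a   b  
>* q0   q0  q1 
 * q1   q0  q2 
   q2   q2  q2 
(> = start, * = accepting)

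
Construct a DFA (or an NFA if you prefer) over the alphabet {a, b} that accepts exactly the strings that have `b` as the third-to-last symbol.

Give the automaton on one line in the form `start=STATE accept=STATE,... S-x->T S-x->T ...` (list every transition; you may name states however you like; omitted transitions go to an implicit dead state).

start=q0 accept=q11,q12,q13,q14 q0-a->q1 q0-b->q2 q1-a->q3 q1-b->q4 q2-a->q5 q2-b->q6 q3-a->q7 q3-b->q8 q4-a->q9 q4-b->q10 q5-a->q11 q5-b->q12 q6-a->q13 q6-b->q14 q7-a->q7 q7-b->q8 q8-a->q9 q8-b->q10 q9-a->q11 q9-b->q12 q10-a->q13 q10-b->q14 q11-a->q7 q11-b->q8 q12-a->q9 q12-b->q10 q13-a->q11 q13-b->q12 q14-a->q13 q14-b->q14

A DFA must remember the last 3 symbols (since which symbol is third-to-last isn't known until the input ends). Use one state per possible window of the last ≤3 symbols; accept from those whose window starts with `b`.
With 15 states:
          a    b  
>  q0     q1   q2 
   q1     q3   q4 
   q2     q5   q6 
   q3     q7   q8 
   q4     q9  q10 
   q5    q11  q12 
   q6    q13  q14 
   q7     q7   q8 
   q8     q9  q10 
   q9    q11  q12 
   q10   q13  q14 
 * q11    q7   q8 
 * q12    q9  q10 
 * q13   q11  q12 
 * q14   q13  q14 
(> = start, * = accepting)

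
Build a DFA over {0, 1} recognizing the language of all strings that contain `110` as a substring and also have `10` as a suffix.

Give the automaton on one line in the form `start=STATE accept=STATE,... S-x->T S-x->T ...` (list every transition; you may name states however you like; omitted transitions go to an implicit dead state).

start=s0 accept=s3 s0-0->s0 s0-1->s1 s1-0->s0 s1-1->s2 s2-0->s3 s2-1->s2 s3-0->s4 s3-1->s2 s4-0->s4 s4-1->s2

Handle the two conditions separately and then intersect. The first has 4 states tracking whether and how much of `110` has been seen; the second has 3 states tracking how much of the suffix `10` has currently been matched. A product state is a pair (one from each), accepting exactly when both do. Minimizing collapses redundant product states.
With 5 states:
        0   1  
>  s0   s0  s1 
   s1   s0  s2 
   s2   s3  s2 
 * s3   s4  s2 
   s4   s4  s2 
(> = start, * = accepting)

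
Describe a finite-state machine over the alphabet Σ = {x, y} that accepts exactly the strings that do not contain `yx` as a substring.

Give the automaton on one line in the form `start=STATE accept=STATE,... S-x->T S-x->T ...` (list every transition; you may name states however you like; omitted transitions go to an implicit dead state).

start=s0 accept=s0,s1 s0-x->s0 s0-y->s1 s1-x->s2 s1-y->s1 s2-x->s2 s2-y->s2

Track partial matches of the forbidden pattern `yx`. State s2 is a dead state reached once `yx` has occurred; every other state accepts. s0 means no part of `yx` is currently matched.
With 3 states:
        x   y  
>* s0   s0  s1 
 * s1   s2  s1 
   s2   s2  s2 
(> = start, * = accepting)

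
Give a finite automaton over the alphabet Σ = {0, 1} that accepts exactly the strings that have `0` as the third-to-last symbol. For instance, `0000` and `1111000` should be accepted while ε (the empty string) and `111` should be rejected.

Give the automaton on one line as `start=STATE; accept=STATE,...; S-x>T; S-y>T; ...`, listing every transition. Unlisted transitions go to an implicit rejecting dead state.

Because acceptance depends on a position counted from the end, the machine has to buffer the most recent 3 symbols. Make each state the string of the last up-to-3 symbols read; on input `x` shift the window left and append `x`. Accept when the buffered window has length 3 and begins with `0`.
A 15-state machine:
          0    1  
>  S0     S1   S2 
   S1     S3   S4 
   S2     S5   S6 
   S3     S7   S8 
   S4     S9  S10 
   S5    S11  S12 
   S6    S13  S14 
 * S7     S7   S8 
 * S8     S9  S10 
 * S9    S11  S12 
 * S10   S13  S14 
   S11    S7   S8 
   S12    S9  S10 
   S13   S11  S12 
   S14   S13  S14 
(> = start, * = accepting)

start=S0; accept=S7,S8,S9,S10; S0-0>S1; S0-1>S2; S1-0>S3; S1-1>S4; S2-0>S5; S2-1>S6; S3-0>S7; S3-1>S8; S4-0>S9; S4-1>S10; S5-0>S11; S5-1>S12; S6-0>S13; S6-1>S14; S7-0>S7; S7-1>S8; S8-0>S9; S8-1>S10; S9-0>S11; S9-1>S12; S10-0>S13; S10-1>S14; S11-0>S7; S11-1>S8; S12-0>S9; S12-1>S10; S13-0>S11; S13-1>S12; S14-0>S13; S14-1>S14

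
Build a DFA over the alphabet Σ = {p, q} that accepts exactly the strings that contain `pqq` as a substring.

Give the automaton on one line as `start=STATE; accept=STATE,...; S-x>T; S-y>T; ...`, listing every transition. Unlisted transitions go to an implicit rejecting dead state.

start=A; accept=D; A-p>B; A-q>A; B-p>B; B-q>C; C-p>B; C-q>D; D-p>D; D-q>D

States A..C record the length of the longest prefix of `pqq` that matches the current input suffix. Reaching D means `pqq` has been seen, and we stay there forever. Accept from D.
A 4-state machine:
       p  q 
>  A   B  A 
   B   B  C 
   C   B  D 
 * D   D  D 
(> = start, * = accepting)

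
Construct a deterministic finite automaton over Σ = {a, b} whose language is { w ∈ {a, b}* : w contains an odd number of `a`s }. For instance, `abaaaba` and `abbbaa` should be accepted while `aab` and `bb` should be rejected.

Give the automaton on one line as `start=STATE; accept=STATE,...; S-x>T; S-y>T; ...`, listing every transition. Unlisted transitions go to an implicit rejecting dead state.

The only thing that matters is how many `a`s have appeared, reduced mod 2. Use one state per residue: q0 for 0, …, q1 for 1. Reading `a` moves to the next residue; anything else stays put. q1 is accepting.
A 2-state machine:
        a   b  
>  q0   q1  q0 
 * q1   q0  q1 
(> = start, * = accepting)

start=q0; accept=q1; q0-a>q1; q0-b>q0; q1-a>q0; q1-b>q1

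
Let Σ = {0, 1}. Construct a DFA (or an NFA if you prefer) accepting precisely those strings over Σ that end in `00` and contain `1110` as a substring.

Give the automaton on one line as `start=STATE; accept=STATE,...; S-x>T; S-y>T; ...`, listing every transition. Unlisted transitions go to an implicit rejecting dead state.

start=q0; accept=q7; q0-0>q1; q0-1>q2; q1-0>q3; q1-1>q2; q2-0>q1; q2-1>q4; q3-0>q3; q3-1>q2; q4-0>q1; q4-1>q5; q5-0>q6; q5-1>q5; q6-0>q7; q6-1>q8; q7-0>q7; q7-1>q8; q8-0>q6; q8-1>q8

Run two small machines in parallel and take their product. One (3 states) tracks how much of the suffix `00` has currently been matched; the other (5 states) tracks whether and how much of `1110` has been seen. Each combined state is a pair, one component from each; accept when both components accept.
A 9-state machine:
        0   1  
>  q0   q1  q2 
   q1   q3  q2 
   q2   q1  q4 
   q3   q3  q2 
   q4   q1  q5 
   q5   q6  q5 
   q6   q7  q8 
 * q7   q7  q8 
   q8   q6  q8 
(> = start, * = accepting)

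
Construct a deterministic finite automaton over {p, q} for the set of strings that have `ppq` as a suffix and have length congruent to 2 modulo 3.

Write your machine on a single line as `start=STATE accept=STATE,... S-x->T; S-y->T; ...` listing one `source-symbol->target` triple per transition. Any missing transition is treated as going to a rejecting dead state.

start=s0; accept=s5; s0-p->s1; s0-q->s1; s1-p->s2; s1-q->s2; s2-p->s3; s2-q->s0; s3-p->s4; s3-q->s1; s4-p->s2; s4-q->s5; s5-p->s3; s5-q->s0

Run two small machines in parallel and take their product. One (4 states) tracks how much of the suffix `ppq` has currently been matched; the other (3 states) tracks the input length modulo 3. Each combined state is a pair, one component from each; accept when both components accept. After merging equivalent states the machine shrinks.
With 6 states:
        p   q  
>  s0   s1  s1 
   s1   s2  s2 
   s2   s3  s0 
   s3   s4  s1 
   s4   s2  s5 
 * s5   s3  s0 
(> = start, * = accepting)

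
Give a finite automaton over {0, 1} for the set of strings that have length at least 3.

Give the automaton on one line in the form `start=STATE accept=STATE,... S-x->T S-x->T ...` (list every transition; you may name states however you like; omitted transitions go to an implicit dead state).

start=q0 accept=q3,q4 q0-0->q1 q0-1->q1 q1-0->q2 q1-1->q2 q2-0->q3 q2-1->q3 q3-0->q4 q3-1->q4 q4-0->q4 q4-1->q4

Count input length up to 4: every symbol moves from q0 toward q4, which means 'more than 3' and absorbs. Accept from {q3, q4}.
5 states suffice.
        0   1  
>  q0   q1  q1 
   q1   q2  q2 
   q2   q3  q3 
 * q3   q4  q4 
 * q4   q4  q4 
(> = start, * = accepting)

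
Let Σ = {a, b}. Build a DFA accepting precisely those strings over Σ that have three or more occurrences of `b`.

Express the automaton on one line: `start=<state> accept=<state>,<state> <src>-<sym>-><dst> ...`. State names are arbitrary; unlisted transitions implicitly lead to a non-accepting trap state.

start=q0 accept=q3,q4 q0-a->q0 q0-b->q1 q1-a->q1 q1-b->q2 q2-a->q2 q2-b->q3 q3-a->q3 q3-b->q4 q4-a->q4 q4-b->q4

Count `b`s, saturating at 4: states q0 through q3 mean 0 through 3 `b`s seen; q4 means more than 3. Each `b` increments (capped at q4); other symbols loop. Accept from {q3, q4}.
A 5-state machine:
        a   b  
>  q0   q0  q1 
   q1   q1  q2 
   q2   q2  q3 
 * q3   q3  q4 
 * q4   q4  q4 
(> = start, * = accepting)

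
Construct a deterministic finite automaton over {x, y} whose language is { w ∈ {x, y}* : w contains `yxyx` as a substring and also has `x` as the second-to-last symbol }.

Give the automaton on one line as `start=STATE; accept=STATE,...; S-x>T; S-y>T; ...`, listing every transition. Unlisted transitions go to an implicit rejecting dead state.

Handle the two conditions separately and then intersect. One (5 states) tracks whether and how much of `yxyx` has been seen; the other (7 states) tracks the last 2 symbols read. Each combined state is a pair, one component from each; accept when both components accept.
With 12 states:
          x    y  
>  s0     s1   s2 
   s1     s3   s4 
   s2     s5   s6 
   s3     s3   s4 
   s4     s5   s6 
   s5     s3   s7 
   s6     s5   s6 
   s7     s8   s6 
   s8     s9  s10 
 * s9     s9  s10 
 * s10    s8  s11 
   s11    s8  s11 
(> = start, * = accepting)

start=s0; accept=s9,s10; s0-x>s1; s0-y>s2; s1-x>s3; s1-y>s4; s2-x>s5; s2-y>s6; s3-x>s3; s3-y>s4; s4-x>s5; s4-y>s6; s5-x>s3; s5-y>s7; s6-x>s5; s6-y>s6; s7-x>s8; s7-y>s6; s8-x>s9; s8-y>s10; s9-x>s9; s9-y>s10; s10-x>s8; s10-y>s11; s11-x>s8; s11-y>s11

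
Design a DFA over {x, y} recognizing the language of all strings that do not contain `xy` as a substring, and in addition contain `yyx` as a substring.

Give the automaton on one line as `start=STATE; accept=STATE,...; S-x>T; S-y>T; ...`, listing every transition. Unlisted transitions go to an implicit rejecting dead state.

Build one automaton per condition and run them in lockstep. One (3 states) tracks partial matches of the forbidden pattern `xy`; the other (4 states) tracks whether and how much of `yyx` has been seen. Each combined state is a pair, one component from each; accept when both components accept. After merging equivalent states the machine shrinks.
5 states suffice.
        x   y  
>  S0   S1  S2 
   S1   S1  S1 
   S2   S1  S3 
   S3   S4  S3 
 * S4   S4  S1 
(> = start, * = accepting)

start=S0; accept=S4; S0-x>S1; S0-y>S2; S1-x>S1; S1-y>S1; S2-x>S1; S2-y>S3; S3-x>S4; S3-y>S3; S4-x>S4; S4-y>S1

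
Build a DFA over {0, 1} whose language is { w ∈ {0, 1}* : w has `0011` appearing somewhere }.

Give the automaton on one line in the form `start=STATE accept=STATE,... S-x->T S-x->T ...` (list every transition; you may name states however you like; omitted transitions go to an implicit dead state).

start=A accept=E A-0->B A-1->A B-0->C B-1->A C-0->C C-1->D D-0->B D-1->E E-0->E E-1->E

States A..D record the length of the longest prefix of `0011` that matches the current input suffix. Reaching E means `0011` has been seen, and we stay there forever. Accept from E.
       0  1 
>  A   B  A 
   B   C  A 
   C   C  D 
   D   B  E 
 * E   E  E 
(> = start, * = accepting)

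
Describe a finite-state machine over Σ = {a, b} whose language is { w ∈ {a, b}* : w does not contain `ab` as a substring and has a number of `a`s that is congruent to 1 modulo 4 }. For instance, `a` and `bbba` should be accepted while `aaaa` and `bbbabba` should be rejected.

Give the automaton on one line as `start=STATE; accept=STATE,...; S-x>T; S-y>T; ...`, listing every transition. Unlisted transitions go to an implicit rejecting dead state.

start=q0; accept=q1; q0-a>q1; q0-b>q0; q1-a>q2; q1-b>q3; q2-a>q4; q2-b>q5; q3-a>q5; q3-b>q3; q4-a>q6; q4-b>q7; q5-a>q7; q5-b>q5; q6-a>q1; q6-b>q8; q7-a>q8; q7-b>q7; q8-a>q3; q8-b>q8

Handle the two conditions separately and then intersect. The first has 3 states tracking partial matches of the forbidden pattern `ab`; the second has 4 states tracking the count of `a`s modulo 4. A product state is a pair (one from each), accepting exactly when both do.
9 states suffice.
        a   b  
>  q0   q1  q0 
 * q1   q2  q3 
   q2   q4  q5 
   q3   q5  q3 
   q4   q6  q7 
   q5   q7  q5 
   q6   q1  q8 
   q7   q8  q7 
   q8   q3  q8 
(> = start, * = accepting)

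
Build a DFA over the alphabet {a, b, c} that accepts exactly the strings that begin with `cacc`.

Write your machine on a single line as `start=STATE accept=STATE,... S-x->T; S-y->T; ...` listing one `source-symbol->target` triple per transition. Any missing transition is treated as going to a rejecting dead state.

Check the first 4 symbols one by one: s0 through s3 record how many have matched `cacc` so far; any wrong symbol goes to the dead state s5. After all 4 match we enter the accepting sink s4.
With 6 states:
        a   b   c  
>  s0   s5  s5  s1 
   s1   s2  s5  s5 
   s2   s5  s5  s3 
   s3   s5  s5  s4 
 * s4   s4  s4  s4 
   s5   s5  s5  s5 
(> = start, * = accepting)

start=s0; accept=s4; s0-a->s5; s0-b->s5; s0-c->s1; s1-a->s2; s1-b->s5; s1-c->s5; s2-a->s5; s2-b->s5; s2-c->s3; s3-a->s5; s3-b->s5; s3-c->s4; s4-a->s4; s4-b->s4; s4-c->s4; s5-a->s5; s5-b->s5; s5-c->s5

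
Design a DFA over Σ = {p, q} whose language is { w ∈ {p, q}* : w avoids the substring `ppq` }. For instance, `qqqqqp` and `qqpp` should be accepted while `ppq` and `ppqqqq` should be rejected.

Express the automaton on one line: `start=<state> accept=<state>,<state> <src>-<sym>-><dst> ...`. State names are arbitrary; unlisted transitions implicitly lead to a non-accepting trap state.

start=s0 accept=s0,s1,s2 s0-p->s1 s0-q->s0 s1-p->s2 s1-q->s0 s2-p->s2 s2-q->s3 s3-p->s3 s3-q->s3

This is the complement of 'contains `ppq`'. Use the same substring-matching states — s0 through s3 holding how much of `ppq` has just been matched — but flip the accepting set: everything except the trap s3 accepts.
With 4 states:
        p   q  
>* s0   s1  s0 
 * s1   s2  s0 
 * s2   s2  s3 
   s3   s3  s3 
(> = start, * = accepting)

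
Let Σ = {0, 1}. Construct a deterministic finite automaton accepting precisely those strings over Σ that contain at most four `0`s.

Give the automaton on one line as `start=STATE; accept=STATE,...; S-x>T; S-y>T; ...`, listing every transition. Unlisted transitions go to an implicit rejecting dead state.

Count `0`s, saturating at 5: states q0 through q4 mean 0 through 4 `0`s seen; q5 means more than 4. Each `0` increments (capped at q5); other symbols loop. Accept from {q0, q1, q2, q3, q4}.
With 6 states:
        0   1  
>* q0   q1  q0 
 * q1   q2  q1 
 * q2   q3  q2 
 * q3   q4  q3 
 * q4   q5  q4 
   q5   q5  q5 
(> = start, * = accepting)

start=q0; accept=q0,q1,q2,q3,q4; q0-0>q1; q0-1>q0; q1-0>q2; q1-1>q1; q2-0>q3; q2-1>q2; q3-0>q4; q3-1>q3; q4-0>q5; q4-1>q4; q5-0>q5; q5-1>q5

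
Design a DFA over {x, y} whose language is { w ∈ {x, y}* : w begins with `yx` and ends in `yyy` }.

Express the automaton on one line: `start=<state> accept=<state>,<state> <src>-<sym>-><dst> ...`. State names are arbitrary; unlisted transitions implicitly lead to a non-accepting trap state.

Build one automaton per condition and run them in lockstep. One (4 states) tracks whether the input so far still matches the prefix `yx`; the other (4 states) tracks how much of the suffix `yyy` has currently been matched. Each combined state is a pair, one component from each; accept when both components accept.
10 states suffice.
        x   y  
>  q0   q1  q2 
   q1   q1  q3 
   q2   q4  q5 
   q3   q1  q5 
   q4   q4  q6 
   q5   q1  q7 
   q6   q4  q8 
   q7   q1  q7 
   q8   q4  q9 
 * q9   q4  q9 
(> = start, * = accepting)

start=q0 accept=q9 q0-x->q1 q0-y->q2 q1-x->q1 q1-y->q3 q2-x->q4 q2-y->q5 q3-x->q1 q3-y->q5 q4-x->q4 q4-y->q6 q5-x->q1 q5-y->q7 q6-x->q4 q6-y->q8 q7-x->q1 q7-y->q7 q8-x->q4 q8-y->q9 q9-x->q4 q9-y->q9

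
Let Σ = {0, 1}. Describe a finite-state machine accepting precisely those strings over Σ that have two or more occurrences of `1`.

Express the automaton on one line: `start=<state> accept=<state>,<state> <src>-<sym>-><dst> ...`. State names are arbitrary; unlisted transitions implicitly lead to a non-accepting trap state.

start=q0 accept=q2,q3 q0-0->q0 q0-1->q1 q1-0->q1 q1-1->q2 q2-0->q2 q2-1->q3 q3-0->q3 q3-1->q3

Count `1`s, saturating at 3: states q0 through q2 mean 0 through 2 `1`s seen; q3 means more than 2. Each `1` increments (capped at q3); other symbols loop. Accept from {q2, q3}.
A 4-state machine:
        0   1  
>  q0   q0  q1 
   q1   q1  q2 
 * q2   q2  q3 
 * q3   q3  q3 
(> = start, * = accepting)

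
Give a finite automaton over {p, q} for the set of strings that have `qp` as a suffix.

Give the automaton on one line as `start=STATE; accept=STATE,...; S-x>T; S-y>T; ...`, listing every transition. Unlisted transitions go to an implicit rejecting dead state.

start=A; accept=C; A-p>A; A-q>B; B-p>C; B-q>B; C-p>A; C-q>B

Let each state record the length of the longest suffix of the input read so far that is also a prefix of `qp`. B means the last symbol is `q`; C means the last 2 symbols are `qp`. Accept only at C, where the string currently ends in `qp`.
A 3-state machine:
       p  q 
>  A   A  B 
   B   C  B 
 * C   A  B 
(> = start, * = accepting)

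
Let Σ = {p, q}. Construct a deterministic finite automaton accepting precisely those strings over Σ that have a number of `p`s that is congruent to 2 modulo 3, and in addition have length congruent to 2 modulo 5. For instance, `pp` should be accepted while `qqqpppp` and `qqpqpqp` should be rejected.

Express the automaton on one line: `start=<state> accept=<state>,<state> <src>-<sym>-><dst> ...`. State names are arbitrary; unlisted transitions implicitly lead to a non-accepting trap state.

Handle the two conditions separately and then intersect. One (3 states) tracks the count of `p`s modulo 3; the other (5 states) tracks the input length modulo 5. Each combined state is a pair, one component from each; accept when both components accept.
15 states suffice.
       p  q 
>  A   B  C 
   B   D  E 
   C   E  F 
 * D   G  H 
   E   H  I 
   F   I  G 
   G   J  K 
   H   K  L 
   I   L  J 
   J   M  N 
   K   N  A 
   L   A  M 
   M   C  O 
   N   O  B 
   O   F  D 
(> = start, * = accepting)

start=A accept=D A-p->B A-q->C B-p->D B-q->E C-p->E C-q->F D-p->G D-q->H E-p->H E-q->I F-p->I F-q->G G-p->J G-q->K H-p->K H-q->L I-p->L I-q->J J-p->M J-q->N K-p->N K-q->A L-p->A L-q->M M-p->C M-q->O N-p->O N-q->B O-p->F O-q->D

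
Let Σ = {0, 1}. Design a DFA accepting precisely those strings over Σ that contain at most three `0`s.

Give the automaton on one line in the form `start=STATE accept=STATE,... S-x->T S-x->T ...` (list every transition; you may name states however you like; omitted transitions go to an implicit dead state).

Only the number of `0`s matters, and only up to 4. Make a chain A → B → C → D → E advanced by each `0` (with E absorbing); every other symbol self-loops. The accepting set is {A, B, C, D}.
With 5 states:
       0  1 
>* A   B  A 
 * B   C  B 
 * C   D  C 
 * D   E  D 
   E   E  E 
(> = start, * = accepting)

start=A accept=A,B,C,D A-0->B A-1->A B-0->C B-1->B C-0->D C-1->C D-0->E D-1->D E-0->E E-1->E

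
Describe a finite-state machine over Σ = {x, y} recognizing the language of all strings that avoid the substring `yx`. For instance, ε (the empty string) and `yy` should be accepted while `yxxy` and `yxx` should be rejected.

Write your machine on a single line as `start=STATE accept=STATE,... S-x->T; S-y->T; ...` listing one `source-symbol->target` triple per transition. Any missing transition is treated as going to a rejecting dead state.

start=s0; accept=s0,s1; s0-x->s0; s0-y->s1; s1-x->s2; s1-y->s1; s2-x->s2; s2-y->s2

Track partial matches of the forbidden pattern `yx`. State s2 is a dead state reached once `yx` has occurred; every other state accepts. s0 means no part of `yx` is currently matched.
3 states suffice.
        x   y  
>* s0   s0  s1 
 * s1   s2  s1 
   s2   s2  s2 
(> = start, * = accepting)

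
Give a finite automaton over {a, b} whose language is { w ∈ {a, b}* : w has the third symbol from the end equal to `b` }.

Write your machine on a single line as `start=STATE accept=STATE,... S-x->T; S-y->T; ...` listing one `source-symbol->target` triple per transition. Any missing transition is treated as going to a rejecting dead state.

start=q0; accept=q11,q12,q13,q14; q0-a->q1; q0-b->q2; q1-a->q3; q1-b->q4; q2-a->q5; q2-b->q6; q3-a->q7; q3-b->q8; q4-a->q9; q4-b->q10; q5-a->q11; q5-b->q12; q6-a->q13; q6-b->q14; q7-a->q7; q7-b->q8; q8-a->q9; q8-b->q10; q9-a->q11; q9-b->q12; q10-a->q13; q10-b->q14; q11-a->q7; q11-b->q8; q12-a->q9; q12-b->q10; q13-a->q11; q13-b->q12; q14-a->q13; q14-b->q14

Because acceptance depends on a position counted from the end, the machine has to buffer the most recent 3 symbols. Make each state the string of the last up-to-3 symbols read; on input `x` shift the window left and append `x`. Accept when the buffered window has length 3 and begins with `b`.
A 15-state machine:
          a    b  
>  q0     q1   q2 
   q1     q3   q4 
   q2     q5   q6 
   q3     q7   q8 
   q4     q9  q10 
   q5    q11  q12 
   q6    q13  q14 
   q7     q7   q8 
   q8     q9  q10 
   q9    q11  q12 
   q10   q13  q14 
 * q11    q7   q8 
 * q12    q9  q10 
 * q13   q11  q12 
 * q14   q13  q14 
(> = start, * = accepting)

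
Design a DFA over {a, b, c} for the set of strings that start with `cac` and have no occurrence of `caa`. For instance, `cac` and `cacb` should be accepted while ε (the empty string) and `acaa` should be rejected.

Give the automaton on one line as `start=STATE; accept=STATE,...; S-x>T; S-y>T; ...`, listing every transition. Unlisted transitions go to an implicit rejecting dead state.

start=q0; accept=q4,q5,q6; q0-a>q1; q0-b>q1; q0-c>q2; q1-a>q1; q1-b>q1; q1-c>q1; q2-a>q3; q2-b>q1; q2-c>q1; q3-a>q1; q3-b>q1; q3-c>q4; q4-a>q5; q4-b>q6; q4-c>q4; q5-a>q1; q5-b>q6; q5-c>q4; q6-a>q6; q6-b>q6; q6-c>q4

Handle the two conditions separately and then intersect. One (5 states) tracks whether the input so far still matches the prefix `cac`; the other (4 states) tracks partial matches of the forbidden pattern `caa`. Each combined state is a pair, one component from each; accept when both components accept. Equivalent product states are then merged.
With 7 states:
        a   b   c  
>  q0   q1  q1  q2 
   q1   q1  q1  q1 
   q2   q3  q1  q1 
   q3   q1  q1  q4 
 * q4   q5  q6  q4 
 * q5   q1  q6  q4 
 * q6   q6  q6  q4 
(> = start, * = accepting)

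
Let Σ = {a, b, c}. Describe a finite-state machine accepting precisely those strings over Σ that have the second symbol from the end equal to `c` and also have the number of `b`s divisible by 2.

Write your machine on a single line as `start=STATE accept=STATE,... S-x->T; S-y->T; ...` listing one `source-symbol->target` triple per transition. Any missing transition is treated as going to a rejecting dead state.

start=S0; accept=S4,S5; S0-a->S0; S0-b->S1; S0-c->S2; S1-a->S1; S1-b->S0; S1-c->S3; S2-a->S4; S2-b->S1; S2-c->S5; S3-a->S1; S3-b->S4; S3-c->S3; S4-a->S0; S4-b->S1; S4-c->S2; S5-a->S4; S5-b->S1; S5-c->S5

Handle the two conditions separately and then intersect. One (13 states) tracks the last 2 symbols read; the other (2 states) tracks the count of `b`s modulo 2. Each combined state is a pair, one component from each; accept when both components accept. After merging equivalent states the machine shrinks.
A 6-state machine:
        a   b   c  
>  S0   S0  S1  S2 
   S1   S1  S0  S3 
   S2   S4  S1  S5 
   S3   S1  S4  S3 
 * S4   S0  S1  S2 
 * S5   S4  S1  S5 
(> = start, * = accepting)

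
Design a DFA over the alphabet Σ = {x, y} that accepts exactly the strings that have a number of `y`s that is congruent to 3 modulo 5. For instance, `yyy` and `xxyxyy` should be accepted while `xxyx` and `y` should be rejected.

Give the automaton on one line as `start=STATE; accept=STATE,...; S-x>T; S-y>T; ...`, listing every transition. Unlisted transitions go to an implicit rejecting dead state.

start=A; accept=D; A-x>A; A-y>B; B-x>B; B-y>C; C-x>C; C-y>D; D-x>D; D-y>E; E-x>E; E-y>A

The only thing that matters is how many `y`s have appeared, reduced mod 5. Use one state per residue: A for 0, …, E for 4. Reading `y` moves to the next residue; anything else stays put. D is accepting.
       x  y 
>  A   A  B 
   B   B  C 
   C   C  D 
 * D   D  E 
   E   E  A 
(> = start, * = accepting)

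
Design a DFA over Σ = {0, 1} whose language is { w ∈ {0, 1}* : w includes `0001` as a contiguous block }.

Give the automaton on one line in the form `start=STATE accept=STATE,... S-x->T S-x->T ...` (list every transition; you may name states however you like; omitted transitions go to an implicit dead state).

States A..D record the length of the longest prefix of `0001` that matches the current input suffix. Reaching E means `0001` has been seen, and we stay there forever. Accept from E.
       0  1 
>  A   B  A 
   B   C  A 
   C   D  A 
   D   D  E 
 * E   E  E 
(> = start, * = accepting)

start=A accept=E A-0->B A-1->A B-0->C B-1->A C-0->D C-1->A D-0->D D-1->E E-0->E E-1->E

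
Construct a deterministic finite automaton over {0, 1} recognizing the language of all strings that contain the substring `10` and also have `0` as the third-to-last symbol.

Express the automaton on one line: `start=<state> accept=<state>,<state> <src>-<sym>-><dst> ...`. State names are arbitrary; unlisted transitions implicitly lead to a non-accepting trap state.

Handle the two conditions separately and then intersect. The first has 3 states tracking whether and how much of `10` has been seen; the second has 15 states tracking the last 3 symbols read. A product state is a pair (one from each), accepting exactly when both do. Equivalent product states are then merged.
With 11 states:
          0    1  
>  s0     s1   s2 
   s1     s1   s3 
   s2     s4   s2 
   s3     s5   s2 
   s4     s6   s7 
 * s5     s6   s7 
   s6     s8   s9 
   s7     s5  s10 
 * s8     s8   s9 
 * s9     s5  s10 
 * s10    s4   s2 
(> = start, * = accepting)

start=s0 accept=s5,s8,s9,s10 s0-0->s1 s0-1->s2 s1-0->s1 s1-1->s3 s2-0->s4 s2-1->s2 s3-0->s5 s3-1->s2 s4-0->s6 s4-1->s7 s5-0->s6 s5-1->s7 s6-0->s8 s6-1->s9 s7-0->s5 s7-1->s10 s8-0->s8 s8-1->s9 s9-0->s5 s9-1->s10 s10-0->s4 s10-1->s2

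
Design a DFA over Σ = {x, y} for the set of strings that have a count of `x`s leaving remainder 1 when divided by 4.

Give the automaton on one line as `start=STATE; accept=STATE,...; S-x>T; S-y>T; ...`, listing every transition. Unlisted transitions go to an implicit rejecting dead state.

The only thing that matters is how many `x`s have appeared, reduced mod 4. Use one state per residue: q0 for 0, …, q3 for 3. Reading `x` moves to the next residue; anything else stays put. q1 is accepting.
4 states suffice.
        x   y  
>  q0   q1  q0 
 * q1   q2  q1 
   q2   q3  q2 
   q3   q0  q3 
(> = start, * = accepting)

start=q0; accept=q1; q0-x>q1; q0-y>q0; q1-x>q2; q1-y>q1; q2-x>q3; q2-y>q2; q3-x>q0; q3-y>q3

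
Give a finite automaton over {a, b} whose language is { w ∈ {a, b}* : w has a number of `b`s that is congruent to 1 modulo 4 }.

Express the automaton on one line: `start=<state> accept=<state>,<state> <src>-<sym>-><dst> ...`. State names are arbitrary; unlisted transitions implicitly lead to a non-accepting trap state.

start=q0 accept=q1 q0-a->q0 q0-b->q1 q1-a->q1 q1-b->q2 q2-a->q2 q2-b->q3 q3-a->q3 q3-b->q0

Keep the running count of `b`s modulo 4: each `b` advances along the cycle q0 → q1 → q2 → q3 → q0 while other symbols loop. Accept at q1.
4 states suffice.
        a   b  
>  q0   q0  q1 
 * q1   q1  q2 
   q2   q2  q3 
   q3   q3  q0 
(> = start, * = accepting)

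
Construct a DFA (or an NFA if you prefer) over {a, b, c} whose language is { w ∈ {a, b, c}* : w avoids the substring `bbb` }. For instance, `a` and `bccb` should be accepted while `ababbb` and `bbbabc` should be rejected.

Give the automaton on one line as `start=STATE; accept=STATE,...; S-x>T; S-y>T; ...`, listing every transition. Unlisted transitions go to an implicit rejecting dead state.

Track partial matches of the forbidden pattern `bbb`. State q3 is a dead state reached once `bbb` has occurred; every other state accepts. q0 means no part of `bbb` is currently matched.
4 states suffice.
        a   b   c  
>* q0   q0  q1  q0 
 * q1   q0  q2  q0 
 * q2   q0  q3  q0 
   q3   q3  q3  q3 
(> = start, * = accepting)

start=q0; accept=q0,q1,q2; q0-a>q0; q0-b>q1; q0-c>q0; q1-a>q0; q1-b>q2; q1-c>q0; q2-a>q0; q2-b>q3; q2-c>q0; q3-a>q3; q3-b>q3; q3-c>q3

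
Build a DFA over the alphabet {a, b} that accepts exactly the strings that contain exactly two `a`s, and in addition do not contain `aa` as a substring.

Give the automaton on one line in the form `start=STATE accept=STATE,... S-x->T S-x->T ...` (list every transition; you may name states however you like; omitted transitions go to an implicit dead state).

start=S0 accept=S5,S6 S0-a->S1 S0-b->S0 S1-a->S2 S1-b->S3 S2-a->S4 S2-b->S2 S3-a->S5 S3-b->S3 S4-a->S4 S4-b->S4 S5-a->S4 S5-b->S6 S6-a->S7 S6-b->S6 S7-a->S4 S7-b->S8 S8-a->S7 S8-b->S8

Build one automaton per condition and run them in lockstep. The first has 4 states tracking the count of `a`s, saturating at 3; the second has 3 states tracking partial matches of the forbidden pattern `aa`. A product state is a pair (one from each), accepting exactly when both do.
With 9 states:
        a   b  
>  S0   S1  S0 
   S1   S2  S3 
   S2   S4  S2 
   S3   S5  S3 
   S4   S4  S4 
 * S5   S4  S6 
 * S6   S7  S6 
   S7   S4  S8 
   S8   S7  S8 
(> = start, * = accepting)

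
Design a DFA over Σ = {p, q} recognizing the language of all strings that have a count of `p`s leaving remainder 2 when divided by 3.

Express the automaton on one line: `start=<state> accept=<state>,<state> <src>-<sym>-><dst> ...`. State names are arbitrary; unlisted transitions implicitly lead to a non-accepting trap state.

Keep the running count of `p`s modulo 3: each `p` advances along the cycle s0 → s1 → s2 → s0 while other symbols loop. Accept at s2.
A 3-state machine:
        p   q  
>  s0   s1  s0 
   s1   s2  s1 
 * s2   s0  s2 
(> = start, * = accepting)

start=s0 accept=s2 s0-p->s1 s0-q->s0 s1-p->s2 s1-q->s1 s2-p->s0 s2-q->s2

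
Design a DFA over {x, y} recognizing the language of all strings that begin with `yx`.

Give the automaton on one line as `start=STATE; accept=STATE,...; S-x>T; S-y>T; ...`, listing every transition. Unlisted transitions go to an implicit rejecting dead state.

Check the first 2 symbols one by one: q0 through q1 record how many have matched `yx` so far; any wrong symbol goes to the dead state q3. After all 2 match we enter the accepting sink q2.
        x   y  
>  q0   q3  q1 
   q1   q2  q3 
 * q2   q2  q2 
   q3   q3  q3 
(> = start, * = accepting)

start=q0; accept=q2; q0-x>q3; q0-y>q1; q1-x>q2; q1-y>q3; q2-x>q2; q2-y>q2; q3-x>q3; q3-y>q3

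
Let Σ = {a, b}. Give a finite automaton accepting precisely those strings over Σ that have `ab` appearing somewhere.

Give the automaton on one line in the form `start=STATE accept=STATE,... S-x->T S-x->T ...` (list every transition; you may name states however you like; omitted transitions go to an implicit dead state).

start=q0 accept=q2 q0-a->q1 q0-b->q0 q1-a->q1 q1-b->q2 q2-a->q2 q2-b->q2

States q0..q1 record the length of the longest prefix of `ab` that matches the current input suffix. Reaching q2 means `ab` has been seen, and we stay there forever. Accept from q2.
3 states suffice.
        a   b  
>  q0   q1  q0 
   q1   q1  q2 
 * q2   q2  q2 
(> = start, * = accepting)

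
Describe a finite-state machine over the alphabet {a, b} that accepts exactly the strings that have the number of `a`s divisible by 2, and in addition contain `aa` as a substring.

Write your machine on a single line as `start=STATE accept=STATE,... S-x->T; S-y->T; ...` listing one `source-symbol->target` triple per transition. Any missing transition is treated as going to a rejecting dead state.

Run two small machines in parallel and take their product. One (2 states) tracks the count of `a`s modulo 2; the other (3 states) tracks whether and how much of `aa` has been seen. Each combined state is a pair, one component from each; accept when both components accept.
6 states suffice.
        a   b  
>  q0   q1  q0 
   q1   q2  q3 
 * q2   q4  q2 
   q3   q5  q3 
   q4   q2  q4 
   q5   q4  q0 
(> = start, * = accepting)

start=q0; accept=q2; q0-a->q1; q0-b->q0; q1-a->q2; q1-b->q3; q2-a->q4; q2-b->q2; q3-a->q5; q3-b->q3; q4-a->q2; q4-b->q4; q5-a->q4; q5-b->q0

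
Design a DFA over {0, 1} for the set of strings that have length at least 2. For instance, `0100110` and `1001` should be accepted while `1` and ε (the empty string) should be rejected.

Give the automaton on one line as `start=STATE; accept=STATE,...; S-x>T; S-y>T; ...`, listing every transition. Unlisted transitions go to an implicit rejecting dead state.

start=q0; accept=q2,q3; q0-0>q1; q0-1>q1; q1-0>q2; q1-1>q2; q2-0>q3; q2-1>q3; q3-0>q3; q3-1>q3

We only need to distinguish lengths 0, 1, …, 2, and '>2'. Chain q0 → q1 → q2 → q3 on every symbol, with q3 looping. Accepting states: {q2, q3}.
        0   1  
>  q0   q1  q1 
   q1   q2  q2 
 * q2   q3  q3 
 * q3   q3  q3 
(> = start, * = accepting)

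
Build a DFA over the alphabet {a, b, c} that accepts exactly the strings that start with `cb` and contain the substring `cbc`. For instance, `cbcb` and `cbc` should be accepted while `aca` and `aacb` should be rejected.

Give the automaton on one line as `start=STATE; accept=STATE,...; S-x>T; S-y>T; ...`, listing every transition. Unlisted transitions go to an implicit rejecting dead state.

Handle the two conditions separately and then intersect. One (4 states) tracks whether the input so far still matches the prefix `cb`; the other (4 states) tracks whether and how much of `cbc` has been seen. Each combined state is a pair, one component from each; accept when both components accept. Minimizing collapses redundant product states.
A 7-state machine:
        a   b   c  
>  S0   S1  S1  S2 
   S1   S1  S1  S1 
   S2   S1  S3  S1 
   S3   S4  S4  S5 
   S4   S4  S4  S6 
 * S5   S5  S5  S5 
   S6   S4  S3  S6 
(> = start, * = accepting)

start=S0; accept=S5; S0-a>S1; S0-b>S1; S0-c>S2; S1-a>S1; S1-b>S1; S1-c>S1; S2-a>S1; S2-b>S3; S2-c>S1; S3-a>S4; S3-b>S4; S3-c>S5; S4-a>S4; S4-b>S4; S4-c>S6; S5-a>S5; S5-b>S5; S5-c>S5; S6-a>S4; S6-b>S3; S6-c>S6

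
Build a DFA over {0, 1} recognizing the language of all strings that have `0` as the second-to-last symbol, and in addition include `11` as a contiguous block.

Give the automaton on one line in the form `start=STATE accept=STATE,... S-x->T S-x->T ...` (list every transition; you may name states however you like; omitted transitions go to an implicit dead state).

Build one automaton per condition and run them in lockstep. The first has 7 states tracking the last 2 symbols read; the second has 3 states tracking whether and how much of `11` has been seen. A product state is a pair (one from each), accepting exactly when both do.
With 10 states:
        0   1  
>  S0   S1  S2 
   S1   S3  S4 
   S2   S5  S6 
   S3   S3  S4 
   S4   S5  S6 
   S5   S3  S4 
   S6   S7  S6 
   S7   S8  S9 
 * S8   S8  S9 
 * S9   S7  S6 
(> = start, * = accepting)

start=S0 accept=S8,S9 S0-0->S1 S0-1->S2 S1-0->S3 S1-1->S4 S2-0->S5 S2-1->S6 S3-0->S3 S3-1->S4 S4-0->S5 S4-1->S6 S5-0->S3 S5-1->S4 S6-0->S7 S6-1->S6 S7-0->S8 S7-1->S9 S8-0->S8 S8-1->S9 S9-0->S7 S9-1->S6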